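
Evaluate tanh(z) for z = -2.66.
-0.9903

tanh(-2.66) = (e^(-2.66) - e^(2.66))/(e^(-2.66) + e^(2.66)) = -0.9903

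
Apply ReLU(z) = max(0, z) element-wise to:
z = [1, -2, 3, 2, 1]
h = [1, 0, 3, 2, 1]

ReLU applied element-wise: max(0,1)=1, max(0,-2)=0, max(0,3)=3, max(0,2)=2, max(0,1)=1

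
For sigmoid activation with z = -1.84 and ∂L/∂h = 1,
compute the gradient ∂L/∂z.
∂L/∂z = 0.1183

σ(-1.84) = 0.1371
σ'(-1.84) = σ(-1.84)(1 - σ(-1.84)) = 0.1371 × 0.8629 = 0.1183
∂L/∂z = ∂L/∂h · σ'(z) = 1 × 0.1183 = 0.1183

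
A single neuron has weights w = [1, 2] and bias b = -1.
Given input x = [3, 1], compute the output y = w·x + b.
y = 4

y = (1)(3) + (2)(1) + -1 = 4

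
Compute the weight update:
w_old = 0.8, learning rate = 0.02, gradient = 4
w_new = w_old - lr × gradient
w_new = 0.72

w_new = w - η·∂L/∂w = 0.8 - 0.02×(4) = 0.8 - (0.08) = 0.72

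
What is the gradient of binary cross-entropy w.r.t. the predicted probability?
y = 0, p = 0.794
∂L/∂p = 4.854

∂L/∂p = -y/p + (1-y)/(1-p) = 0 + 1/0.206 = 4.854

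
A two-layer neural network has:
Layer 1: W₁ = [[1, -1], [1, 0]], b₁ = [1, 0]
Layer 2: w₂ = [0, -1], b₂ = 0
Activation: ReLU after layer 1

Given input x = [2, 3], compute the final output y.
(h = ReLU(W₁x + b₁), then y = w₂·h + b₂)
y = -2

Layer 1 pre-activation: z₁ = [0, 2]
After ReLU: h = [0, 2]
Layer 2 output: y = 0×0 + -1×2 + 0 = -2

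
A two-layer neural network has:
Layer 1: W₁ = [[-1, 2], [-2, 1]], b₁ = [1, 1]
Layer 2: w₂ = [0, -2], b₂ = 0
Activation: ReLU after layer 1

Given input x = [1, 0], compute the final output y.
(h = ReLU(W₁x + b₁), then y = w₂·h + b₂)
y = 0

Layer 1 pre-activation: z₁ = [0, -1]
After ReLU: h = [0, 0]
Layer 2 output: y = 0×0 + -2×0 + 0 = 0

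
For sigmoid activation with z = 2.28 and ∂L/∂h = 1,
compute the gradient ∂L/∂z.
∂L/∂z = 0.08418

σ(2.28) = 0.9072
σ'(2.28) = σ(2.28)(1 - σ(2.28)) = 0.9072 × 0.09279 = 0.08418
∂L/∂z = ∂L/∂h · σ'(z) = 1 × 0.08418 = 0.08418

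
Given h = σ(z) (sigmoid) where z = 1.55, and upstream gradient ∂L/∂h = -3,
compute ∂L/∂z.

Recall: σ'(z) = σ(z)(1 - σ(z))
∂L/∂z = -0.4333

σ(1.55) = 0.8249
σ'(1.55) = σ(1.55)(1 - σ(1.55)) = 0.8249 × 0.1751 = 0.1444
∂L/∂z = ∂L/∂h · σ'(z) = -3 × 0.1444 = -0.4333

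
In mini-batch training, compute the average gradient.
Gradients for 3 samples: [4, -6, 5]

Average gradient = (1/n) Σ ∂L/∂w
Average gradient = 1

Average = (1/3)(4 + -6 + 5) = 3/3 = 1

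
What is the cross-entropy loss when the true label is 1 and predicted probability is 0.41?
L = 0.8916

L = -1·log(0.41) - 0·log(0.59) = -log(0.41) = 0.8916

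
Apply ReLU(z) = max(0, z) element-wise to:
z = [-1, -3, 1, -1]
h = [0, 0, 1, 0]

ReLU applied element-wise: max(0,-1)=0, max(0,-3)=0, max(0,1)=1, max(0,-1)=0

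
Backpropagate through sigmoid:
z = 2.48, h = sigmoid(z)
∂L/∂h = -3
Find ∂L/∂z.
∂L/∂z = -0.2139

σ(2.48) = 0.9227
σ'(2.48) = σ(2.48)(1 - σ(2.48)) = 0.9227 × 0.07727 = 0.0713
∂L/∂z = ∂L/∂h · σ'(z) = -3 × 0.0713 = -0.2139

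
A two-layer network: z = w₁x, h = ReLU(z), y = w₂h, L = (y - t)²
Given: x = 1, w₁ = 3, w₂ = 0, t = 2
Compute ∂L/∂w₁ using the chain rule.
∂L/∂w₁ = 0

Forward pass:
z = w₁x = 3×1 = 3
h = ReLU(3) = 3
y = w₂h = 0×3 = 0

Backward pass:
∂L/∂y = 2(y - t) = 2(0 - 2) = -4
∂y/∂h = w₂ = 0
∂h/∂z = 1 (ReLU derivative)
∂z/∂w₁ = x = 1

∂L/∂w₁ = -4 × 0 × 1 × 1 = 0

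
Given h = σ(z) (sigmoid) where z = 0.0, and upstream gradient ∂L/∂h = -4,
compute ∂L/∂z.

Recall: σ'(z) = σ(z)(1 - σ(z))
∂L/∂z = -1

σ(0.0) = 0.5
σ'(0.0) = σ(0.0)(1 - σ(0.0)) = 0.5 × 0.5 = 0.25
∂L/∂z = ∂L/∂h · σ'(z) = -4 × 0.25 = -1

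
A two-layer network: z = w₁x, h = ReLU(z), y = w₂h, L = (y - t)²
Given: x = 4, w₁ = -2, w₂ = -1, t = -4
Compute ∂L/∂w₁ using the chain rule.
∂L/∂w₁ = 0

Forward pass:
z = w₁x = -2×4 = -8
h = ReLU(-8) = 0
y = w₂h = -1×0 = 0

Backward pass:
∂L/∂y = 2(y - t) = 2(0 - -4) = 8
∂y/∂h = w₂ = -1
∂h/∂z = 0 (ReLU derivative)
∂z/∂w₁ = x = 4

∂L/∂w₁ = 8 × -1 × 0 × 4 = 0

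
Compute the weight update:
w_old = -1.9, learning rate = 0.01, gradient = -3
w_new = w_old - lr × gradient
w_new = -1.87

w_new = w - η·∂L/∂w = -1.9 - 0.01×(-3) = -1.9 - (-0.03) = -1.87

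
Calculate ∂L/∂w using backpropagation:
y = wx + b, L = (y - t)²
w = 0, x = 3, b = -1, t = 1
∂L/∂w = -12

y = wx + b = (0)(3) + -1 = -1
∂L/∂y = 2(y - t) = 2(-1 - 1) = -4
∂y/∂w = x = 3
∂L/∂w = ∂L/∂y · ∂y/∂w = -4 × 3 = -12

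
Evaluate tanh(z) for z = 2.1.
0.9705

tanh(2.1) = (e^(2.1) - e^(-2.1))/(e^(2.1) + e^(-2.1)) = 0.9705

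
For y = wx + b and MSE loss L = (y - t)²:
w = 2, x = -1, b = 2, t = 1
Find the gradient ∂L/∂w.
∂L/∂w = 2

y = wx + b = (2)(-1) + 2 = 0
∂L/∂y = 2(y - t) = 2(0 - 1) = -2
∂y/∂w = x = -1
∂L/∂w = ∂L/∂y · ∂y/∂w = -2 × -1 = 2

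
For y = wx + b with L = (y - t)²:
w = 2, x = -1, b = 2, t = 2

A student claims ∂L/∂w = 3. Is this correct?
Incorrect

y = (2)(-1) + 2 = 0
∂L/∂y = 2(y - t) = 2(0 - 2) = -4
∂y/∂w = x = -1
∂L/∂w = -4 × -1 = 4

Claimed value: 3
Incorrect: The correct gradient is 4.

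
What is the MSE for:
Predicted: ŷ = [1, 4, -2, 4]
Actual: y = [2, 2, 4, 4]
MSE = 10.25

MSE = (1/4)((1-2)² + (4-2)² + (-2-4)² + (4-4)²) = (1/4)(1 + 4 + 36 + 0) = 10.25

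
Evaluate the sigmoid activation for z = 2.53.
0.9262

sigmoid(2.53) = 1/(1 + e^(-2.53)) = 1/(1 + 0.07966) = 0.9262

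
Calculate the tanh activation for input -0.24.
-0.2355

tanh(-0.24) = (e^(-0.24) - e^(0.24))/(e^(-0.24) + e^(0.24)) = -0.2355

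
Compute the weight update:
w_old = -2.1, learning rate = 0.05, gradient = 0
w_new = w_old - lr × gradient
w_new = -2.1

w_new = w - η·∂L/∂w = -2.1 - 0.05×(0) = -2.1 - (0) = -2.1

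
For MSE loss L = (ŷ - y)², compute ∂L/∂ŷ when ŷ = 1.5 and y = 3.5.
∂L/∂ŷ = -4.0

∂L/∂ŷ = 2(ŷ - y) = 2(1.5 - 3.5) = 2(-2.0) = -4.0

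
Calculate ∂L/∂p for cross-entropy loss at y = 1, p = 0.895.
∂L/∂p = -1.117

∂L/∂p = -y/p + (1-y)/(1-p) = -1/0.895 + 0 = -1.117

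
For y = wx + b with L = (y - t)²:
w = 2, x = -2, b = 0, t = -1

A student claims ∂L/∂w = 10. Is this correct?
Incorrect

y = (2)(-2) + 0 = -4
∂L/∂y = 2(y - t) = 2(-4 - -1) = -6
∂y/∂w = x = -2
∂L/∂w = -6 × -2 = 12

Claimed value: 10
Incorrect: The correct gradient is 12.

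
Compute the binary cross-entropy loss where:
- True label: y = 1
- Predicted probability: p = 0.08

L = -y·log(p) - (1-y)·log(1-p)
L = 2.526

L = -1·log(0.08) - 0·log(0.92) = -log(0.08) = 2.526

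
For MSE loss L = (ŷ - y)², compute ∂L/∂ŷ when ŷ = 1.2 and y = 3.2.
∂L/∂ŷ = -4.0

∂L/∂ŷ = 2(ŷ - y) = 2(1.2 - 3.2) = 2(-2.0) = -4.0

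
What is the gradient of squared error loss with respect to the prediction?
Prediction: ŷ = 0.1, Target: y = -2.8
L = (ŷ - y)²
∂L/∂ŷ = 5.8

∂L/∂ŷ = 2(ŷ - y) = 2(0.1 - -2.8) = 2(2.9) = 5.8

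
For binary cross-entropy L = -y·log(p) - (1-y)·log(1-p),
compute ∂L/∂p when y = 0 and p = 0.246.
∂L/∂p = 1.326

∂L/∂p = -y/p + (1-y)/(1-p) = 0 + 1/0.754 = 1.326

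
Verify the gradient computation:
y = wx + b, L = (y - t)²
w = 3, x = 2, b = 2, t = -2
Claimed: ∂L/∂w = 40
Correct

y = (3)(2) + 2 = 8
∂L/∂y = 2(y - t) = 2(8 - -2) = 20
∂y/∂w = x = 2
∂L/∂w = 20 × 2 = 40

Claimed value: 40
Correct: The correct gradient is 40.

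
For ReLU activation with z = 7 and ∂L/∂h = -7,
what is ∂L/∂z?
∂L/∂z = -7

h = ReLU(7) = 7
Since z > 0: ∂h/∂z = 1
∂L/∂z = ∂L/∂h · ∂h/∂z = -7 × 1 = -7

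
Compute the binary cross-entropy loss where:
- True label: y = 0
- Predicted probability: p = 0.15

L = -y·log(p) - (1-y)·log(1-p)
L = 0.1625

L = -0·log(0.15) - 1·log(0.85) = -log(0.85) = 0.1625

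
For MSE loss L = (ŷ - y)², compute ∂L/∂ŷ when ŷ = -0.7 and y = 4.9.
∂L/∂ŷ = -11.2

∂L/∂ŷ = 2(ŷ - y) = 2(-0.7 - 4.9) = 2(-5.6) = -11.2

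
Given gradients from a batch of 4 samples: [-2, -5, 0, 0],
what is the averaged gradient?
Average gradient = -1.75

Average = (1/4)(-2 + -5 + 0 + 0) = -7/4 = -1.75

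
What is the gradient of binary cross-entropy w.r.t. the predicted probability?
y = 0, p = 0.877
∂L/∂p = 8.13

∂L/∂p = -y/p + (1-y)/(1-p) = 0 + 1/0.123 = 8.13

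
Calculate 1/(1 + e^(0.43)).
0.3941

sigmoid(-0.43) = 1/(1 + e^(0.43)) = 1/(1 + 1.537) = 0.3941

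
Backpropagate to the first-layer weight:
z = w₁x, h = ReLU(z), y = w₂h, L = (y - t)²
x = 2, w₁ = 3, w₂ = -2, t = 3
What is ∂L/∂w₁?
∂L/∂w₁ = 120

Forward pass:
z = w₁x = 3×2 = 6
h = ReLU(6) = 6
y = w₂h = -2×6 = -12

Backward pass:
∂L/∂y = 2(y - t) = 2(-12 - 3) = -30
∂y/∂h = w₂ = -2
∂h/∂z = 1 (ReLU derivative)
∂z/∂w₁ = x = 2

∂L/∂w₁ = -30 × -2 × 1 × 2 = 120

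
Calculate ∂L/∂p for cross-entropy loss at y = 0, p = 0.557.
∂L/∂p = 2.257

∂L/∂p = -y/p + (1-y)/(1-p) = 0 + 1/0.443 = 2.257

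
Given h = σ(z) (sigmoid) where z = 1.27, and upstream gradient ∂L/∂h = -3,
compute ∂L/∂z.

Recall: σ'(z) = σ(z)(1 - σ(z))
∂L/∂z = -0.5136

σ(1.27) = 0.7807
σ'(1.27) = σ(1.27)(1 - σ(1.27)) = 0.7807 × 0.2193 = 0.1712
∂L/∂z = ∂L/∂h · σ'(z) = -3 × 0.1712 = -0.5136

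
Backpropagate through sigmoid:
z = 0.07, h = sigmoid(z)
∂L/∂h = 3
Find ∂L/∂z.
∂L/∂z = 0.7491

σ(0.07) = 0.5175
σ'(0.07) = σ(0.07)(1 - σ(0.07)) = 0.5175 × 0.4825 = 0.2497
∂L/∂z = ∂L/∂h · σ'(z) = 3 × 0.2497 = 0.7491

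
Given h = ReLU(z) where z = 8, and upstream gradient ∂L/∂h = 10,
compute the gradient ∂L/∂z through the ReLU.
∂L/∂z = 10

h = ReLU(8) = 8
Since z > 0: ∂h/∂z = 1
∂L/∂z = ∂L/∂h · ∂h/∂z = 10 × 1 = 10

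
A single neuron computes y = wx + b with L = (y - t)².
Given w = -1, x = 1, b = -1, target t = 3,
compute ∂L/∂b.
∂L/∂b = -10

y = wx + b = (-1)(1) + -1 = -2
∂L/∂y = 2(y - t) = 2(-2 - 3) = -10
∂y/∂b = 1
∂L/∂b = ∂L/∂y · ∂y/∂b = -10 × 1 = -10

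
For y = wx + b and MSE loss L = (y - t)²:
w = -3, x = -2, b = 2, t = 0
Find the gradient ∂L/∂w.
∂L/∂w = -32

y = wx + b = (-3)(-2) + 2 = 8
∂L/∂y = 2(y - t) = 2(8 - 0) = 16
∂y/∂w = x = -2
∂L/∂w = ∂L/∂y · ∂y/∂w = 16 × -2 = -32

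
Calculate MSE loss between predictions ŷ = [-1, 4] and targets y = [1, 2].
MSE = 4

MSE = (1/2)((-1-1)² + (4-2)²) = (1/2)(4 + 4) = 4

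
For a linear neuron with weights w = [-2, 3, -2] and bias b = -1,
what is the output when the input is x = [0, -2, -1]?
y = -5

y = (-2)(0) + (3)(-2) + (-2)(-1) + -1 = -5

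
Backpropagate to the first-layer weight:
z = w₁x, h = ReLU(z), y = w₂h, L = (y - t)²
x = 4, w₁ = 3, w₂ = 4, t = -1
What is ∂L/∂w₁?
∂L/∂w₁ = 1568

Forward pass:
z = w₁x = 3×4 = 12
h = ReLU(12) = 12
y = w₂h = 4×12 = 48

Backward pass:
∂L/∂y = 2(y - t) = 2(48 - -1) = 98
∂y/∂h = w₂ = 4
∂h/∂z = 1 (ReLU derivative)
∂z/∂w₁ = x = 4

∂L/∂w₁ = 98 × 4 × 1 × 4 = 1568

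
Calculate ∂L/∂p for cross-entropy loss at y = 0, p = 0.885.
∂L/∂p = 8.696

∂L/∂p = -y/p + (1-y)/(1-p) = 0 + 1/0.115 = 8.696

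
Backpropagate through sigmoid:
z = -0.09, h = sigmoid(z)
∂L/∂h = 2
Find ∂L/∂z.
∂L/∂z = 0.499

σ(-0.09) = 0.4775
σ'(-0.09) = σ(-0.09)(1 - σ(-0.09)) = 0.4775 × 0.5225 = 0.2495
∂L/∂z = ∂L/∂h · σ'(z) = 2 × 0.2495 = 0.499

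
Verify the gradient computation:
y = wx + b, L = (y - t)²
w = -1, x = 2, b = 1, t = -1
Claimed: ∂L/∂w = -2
Incorrect

y = (-1)(2) + 1 = -1
∂L/∂y = 2(y - t) = 2(-1 - -1) = 0
∂y/∂w = x = 2
∂L/∂w = 0 × 2 = 0

Claimed value: -2
Incorrect: The correct gradient is 0.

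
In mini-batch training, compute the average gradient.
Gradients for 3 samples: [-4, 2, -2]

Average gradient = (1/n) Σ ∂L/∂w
Average gradient = -1.333

Average = (1/3)(-4 + 2 + -2) = -4/3 = -1.333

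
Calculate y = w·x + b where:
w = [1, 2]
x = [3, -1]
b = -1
y = 0

y = (1)(3) + (2)(-1) + -1 = 0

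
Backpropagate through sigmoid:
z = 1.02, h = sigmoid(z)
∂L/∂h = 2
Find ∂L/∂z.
∂L/∂z = 0.3896

σ(1.02) = 0.735
σ'(1.02) = σ(1.02)(1 - σ(1.02)) = 0.735 × 0.265 = 0.1948
∂L/∂z = ∂L/∂h · σ'(z) = 2 × 0.1948 = 0.3896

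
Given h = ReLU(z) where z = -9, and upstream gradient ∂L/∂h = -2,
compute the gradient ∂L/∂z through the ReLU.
∂L/∂z = 0

h = ReLU(-9) = 0
Since z < 0: ∂h/∂z = 0
∂L/∂z = ∂L/∂h · ∂h/∂z = -2 × 0 = 0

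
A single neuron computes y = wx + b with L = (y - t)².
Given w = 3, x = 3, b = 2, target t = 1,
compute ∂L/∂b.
∂L/∂b = 20

y = wx + b = (3)(3) + 2 = 11
∂L/∂y = 2(y - t) = 2(11 - 1) = 20
∂y/∂b = 1
∂L/∂b = ∂L/∂y · ∂y/∂b = 20 × 1 = 20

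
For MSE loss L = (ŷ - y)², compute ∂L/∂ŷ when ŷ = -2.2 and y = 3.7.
∂L/∂ŷ = -11.8

∂L/∂ŷ = 2(ŷ - y) = 2(-2.2 - 3.7) = 2(-5.9) = -11.8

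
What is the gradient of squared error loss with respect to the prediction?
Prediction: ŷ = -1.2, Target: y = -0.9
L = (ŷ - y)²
∂L/∂ŷ = -0.6

∂L/∂ŷ = 2(ŷ - y) = 2(-1.2 - -0.9) = 2(-0.3) = -0.6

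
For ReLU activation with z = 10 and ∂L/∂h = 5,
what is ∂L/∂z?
∂L/∂z = 5

h = ReLU(10) = 10
Since z > 0: ∂h/∂z = 1
∂L/∂z = ∂L/∂h · ∂h/∂z = 5 × 1 = 5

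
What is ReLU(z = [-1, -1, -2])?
h = [0, 0, 0]

ReLU applied element-wise: max(0,-1)=0, max(0,-1)=0, max(0,-2)=0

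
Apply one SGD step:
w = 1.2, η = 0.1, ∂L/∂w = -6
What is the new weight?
w_new = 1.8

w_new = w - η·∂L/∂w = 1.2 - 0.1×(-6) = 1.2 - (-0.6) = 1.8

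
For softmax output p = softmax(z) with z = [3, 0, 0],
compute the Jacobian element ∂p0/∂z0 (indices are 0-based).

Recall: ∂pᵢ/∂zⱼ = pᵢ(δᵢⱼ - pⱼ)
∂p0/∂z0 = 0.08236

p = softmax(z) = [0.9094, 0.04528, 0.04528]
p0 = 0.9094

∂p0/∂z0 = p0(1 - p0) = 0.9094 × (1 - 0.9094) = 0.08236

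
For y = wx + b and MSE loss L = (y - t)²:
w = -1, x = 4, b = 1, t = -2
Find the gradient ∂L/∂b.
∂L/∂b = -2

y = wx + b = (-1)(4) + 1 = -3
∂L/∂y = 2(y - t) = 2(-3 - -2) = -2
∂y/∂b = 1
∂L/∂b = ∂L/∂y · ∂y/∂b = -2 × 1 = -2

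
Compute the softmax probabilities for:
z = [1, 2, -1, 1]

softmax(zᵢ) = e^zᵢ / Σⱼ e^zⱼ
p = [0.206, 0.5601, 0.0279, 0.206]

exp(z) = [2.718, 7.389, 0.3679, 2.718]
Sum = 13.19
p = [0.206, 0.5601, 0.0279, 0.206]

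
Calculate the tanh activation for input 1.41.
0.8875

tanh(1.41) = (e^(1.41) - e^(-1.41))/(e^(1.41) + e^(-1.41)) = 0.8875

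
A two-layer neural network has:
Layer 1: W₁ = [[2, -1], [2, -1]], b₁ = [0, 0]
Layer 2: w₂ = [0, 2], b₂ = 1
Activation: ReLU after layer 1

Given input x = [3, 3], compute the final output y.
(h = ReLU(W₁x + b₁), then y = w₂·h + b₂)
y = 7

Layer 1 pre-activation: z₁ = [3, 3]
After ReLU: h = [3, 3]
Layer 2 output: y = 0×3 + 2×3 + 1 = 7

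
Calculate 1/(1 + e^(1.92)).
0.1279

sigmoid(-1.92) = 1/(1 + e^(1.92)) = 1/(1 + 6.821) = 0.1279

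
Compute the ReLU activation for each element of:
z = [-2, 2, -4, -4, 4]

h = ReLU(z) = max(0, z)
h = [0, 2, 0, 0, 4]

ReLU applied element-wise: max(0,-2)=0, max(0,2)=2, max(0,-4)=0, max(0,-4)=0, max(0,4)=4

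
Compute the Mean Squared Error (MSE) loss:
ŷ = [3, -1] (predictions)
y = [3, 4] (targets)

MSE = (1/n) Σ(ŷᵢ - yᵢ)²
MSE = 12.5

MSE = (1/2)((3-3)² + (-1-4)²) = (1/2)(0 + 25) = 12.5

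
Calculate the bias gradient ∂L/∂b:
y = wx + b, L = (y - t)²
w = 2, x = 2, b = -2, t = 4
∂L/∂b = -4

y = wx + b = (2)(2) + -2 = 2
∂L/∂y = 2(y - t) = 2(2 - 4) = -4
∂y/∂b = 1
∂L/∂b = ∂L/∂y · ∂y/∂b = -4 × 1 = -4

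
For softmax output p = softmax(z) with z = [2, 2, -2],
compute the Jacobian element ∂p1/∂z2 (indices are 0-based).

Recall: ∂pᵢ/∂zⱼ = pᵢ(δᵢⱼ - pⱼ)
∂p1/∂z2 = -0.004496

p = softmax(z) = [0.4955, 0.4955, 0.009075]
p1 = 0.4955, p2 = 0.009075

∂p1/∂z2 = -p1 × p2 = -0.4955 × 0.009075 = -0.004496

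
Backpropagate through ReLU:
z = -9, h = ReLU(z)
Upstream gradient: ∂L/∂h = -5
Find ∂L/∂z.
∂L/∂z = 0

h = ReLU(-9) = 0
Since z < 0: ∂h/∂z = 0
∂L/∂z = ∂L/∂h · ∂h/∂z = -5 × 0 = 0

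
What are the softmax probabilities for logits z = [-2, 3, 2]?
p = [0.0049, 0.7275, 0.2676]

exp(z) = [0.1353, 20.09, 7.389]
Sum = 27.61
p = [0.0049, 0.7275, 0.2676]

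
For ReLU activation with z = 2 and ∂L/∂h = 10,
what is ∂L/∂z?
∂L/∂z = 10

h = ReLU(2) = 2
Since z > 0: ∂h/∂z = 1
∂L/∂z = ∂L/∂h · ∂h/∂z = 10 × 1 = 10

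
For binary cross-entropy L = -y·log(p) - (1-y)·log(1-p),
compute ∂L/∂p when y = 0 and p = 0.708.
∂L/∂p = 3.425

∂L/∂p = -y/p + (1-y)/(1-p) = 0 + 1/0.292 = 3.425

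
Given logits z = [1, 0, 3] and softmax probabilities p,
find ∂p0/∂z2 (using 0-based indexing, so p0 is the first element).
∂p0/∂z2 = -0.09636

p = softmax(z) = [0.1142, 0.04201, 0.8438]
p0 = 0.1142, p2 = 0.8438

∂p0/∂z2 = -p0 × p2 = -0.1142 × 0.8438 = -0.09636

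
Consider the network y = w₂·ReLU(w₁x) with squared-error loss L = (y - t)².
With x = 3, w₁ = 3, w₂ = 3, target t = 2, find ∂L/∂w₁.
∂L/∂w₁ = 450

Forward pass:
z = w₁x = 3×3 = 9
h = ReLU(9) = 9
y = w₂h = 3×9 = 27

Backward pass:
∂L/∂y = 2(y - t) = 2(27 - 2) = 50
∂y/∂h = w₂ = 3
∂h/∂z = 1 (ReLU derivative)
∂z/∂w₁ = x = 3

∂L/∂w₁ = 50 × 3 × 1 × 3 = 450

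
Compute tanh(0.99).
0.7574

tanh(0.99) = (e^(0.99) - e^(-0.99))/(e^(0.99) + e^(-0.99)) = 0.7574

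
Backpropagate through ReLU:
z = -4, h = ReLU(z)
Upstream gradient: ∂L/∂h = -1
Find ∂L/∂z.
∂L/∂z = 0

h = ReLU(-4) = 0
Since z < 0: ∂h/∂z = 0
∂L/∂z = ∂L/∂h · ∂h/∂z = -1 × 0 = 0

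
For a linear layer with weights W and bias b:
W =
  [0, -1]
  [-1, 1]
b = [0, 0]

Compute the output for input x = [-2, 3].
y = [-3, 5]

Wx = [0×-2 + -1×3, -1×-2 + 1×3]
   = [-3, 5]
y = Wx + b = [-3 + 0, 5 + 0] = [-3, 5]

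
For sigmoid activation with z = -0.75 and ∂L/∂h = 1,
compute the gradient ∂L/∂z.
∂L/∂z = 0.2179

σ(-0.75) = 0.3208
σ'(-0.75) = σ(-0.75)(1 - σ(-0.75)) = 0.3208 × 0.6792 = 0.2179
∂L/∂z = ∂L/∂h · σ'(z) = 1 × 0.2179 = 0.2179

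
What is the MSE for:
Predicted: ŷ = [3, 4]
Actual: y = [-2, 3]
MSE = 13

MSE = (1/2)((3--2)² + (4-3)²) = (1/2)(25 + 1) = 13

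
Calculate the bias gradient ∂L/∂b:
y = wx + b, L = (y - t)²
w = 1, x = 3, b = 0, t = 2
∂L/∂b = 2

y = wx + b = (1)(3) + 0 = 3
∂L/∂y = 2(y - t) = 2(3 - 2) = 2
∂y/∂b = 1
∂L/∂b = ∂L/∂y · ∂y/∂b = 2 × 1 = 2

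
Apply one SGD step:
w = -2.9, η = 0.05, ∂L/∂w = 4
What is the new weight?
w_new = -3.1

w_new = w - η·∂L/∂w = -2.9 - 0.05×(4) = -2.9 - (0.2) = -3.1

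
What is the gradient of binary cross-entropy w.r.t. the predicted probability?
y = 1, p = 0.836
∂L/∂p = -1.196

∂L/∂p = -y/p + (1-y)/(1-p) = -1/0.836 + 0 = -1.196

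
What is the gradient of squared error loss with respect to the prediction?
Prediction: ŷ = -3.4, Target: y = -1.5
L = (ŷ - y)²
∂L/∂ŷ = -3.8

∂L/∂ŷ = 2(ŷ - y) = 2(-3.4 - -1.5) = 2(-1.9) = -3.8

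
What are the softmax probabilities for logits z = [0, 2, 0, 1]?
p = [0.0826, 0.6103, 0.0826, 0.2245]

exp(z) = [1, 7.389, 1, 2.718]
Sum = 12.11
p = [0.0826, 0.6103, 0.0826, 0.2245]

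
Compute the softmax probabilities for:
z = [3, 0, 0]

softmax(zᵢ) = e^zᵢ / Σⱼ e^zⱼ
p = [0.9094, 0.0453, 0.0453]

exp(z) = [20.09, 1, 1]
Sum = 22.09
p = [0.9094, 0.0453, 0.0453]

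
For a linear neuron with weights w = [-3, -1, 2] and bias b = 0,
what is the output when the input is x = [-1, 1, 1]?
y = 4

y = (-3)(-1) + (-1)(1) + (2)(1) + 0 = 4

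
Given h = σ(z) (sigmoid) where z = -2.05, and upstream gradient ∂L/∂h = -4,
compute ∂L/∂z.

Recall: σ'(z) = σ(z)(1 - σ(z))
∂L/∂z = -0.4042

σ(-2.05) = 0.1141
σ'(-2.05) = σ(-2.05)(1 - σ(-2.05)) = 0.1141 × 0.8859 = 0.101
∂L/∂z = ∂L/∂h · σ'(z) = -4 × 0.101 = -0.4042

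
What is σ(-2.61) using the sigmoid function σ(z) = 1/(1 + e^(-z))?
0.0685

sigmoid(-2.61) = 1/(1 + e^(2.61)) = 1/(1 + 13.6) = 0.0685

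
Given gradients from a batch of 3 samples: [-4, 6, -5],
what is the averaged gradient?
Average gradient = -1

Average = (1/3)(-4 + 6 + -5) = -3/3 = -1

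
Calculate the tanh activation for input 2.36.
0.9823

tanh(2.36) = (e^(2.36) - e^(-2.36))/(e^(2.36) + e^(-2.36)) = 0.9823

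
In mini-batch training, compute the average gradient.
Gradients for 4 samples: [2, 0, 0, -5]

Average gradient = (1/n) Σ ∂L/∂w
Average gradient = -0.75

Average = (1/4)(2 + 0 + 0 + -5) = -3/4 = -0.75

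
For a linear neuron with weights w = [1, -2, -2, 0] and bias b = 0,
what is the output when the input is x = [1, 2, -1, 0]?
y = -1

y = (1)(1) + (-2)(2) + (-2)(-1) + (0)(0) + 0 = -1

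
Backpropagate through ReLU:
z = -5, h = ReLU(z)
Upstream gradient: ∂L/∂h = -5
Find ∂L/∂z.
∂L/∂z = 0

h = ReLU(-5) = 0
Since z < 0: ∂h/∂z = 0
∂L/∂z = ∂L/∂h · ∂h/∂z = -5 × 0 = 0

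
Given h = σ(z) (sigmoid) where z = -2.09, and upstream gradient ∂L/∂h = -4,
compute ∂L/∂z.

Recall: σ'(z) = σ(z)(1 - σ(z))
∂L/∂z = -0.3918

σ(-2.09) = 0.1101
σ'(-2.09) = σ(-2.09)(1 - σ(-2.09)) = 0.1101 × 0.8899 = 0.09796
∂L/∂z = ∂L/∂h · σ'(z) = -4 × 0.09796 = -0.3918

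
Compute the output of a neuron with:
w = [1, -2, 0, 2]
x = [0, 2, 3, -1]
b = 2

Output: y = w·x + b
y = -4

y = (1)(0) + (-2)(2) + (0)(3) + (2)(-1) + 2 = -4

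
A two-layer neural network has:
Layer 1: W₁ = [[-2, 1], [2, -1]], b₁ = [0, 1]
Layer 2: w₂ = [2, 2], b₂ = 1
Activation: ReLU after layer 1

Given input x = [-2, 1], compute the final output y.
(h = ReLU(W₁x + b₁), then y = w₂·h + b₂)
y = 11

Layer 1 pre-activation: z₁ = [5, -4]
After ReLU: h = [5, 0]
Layer 2 output: y = 2×5 + 2×0 + 1 = 11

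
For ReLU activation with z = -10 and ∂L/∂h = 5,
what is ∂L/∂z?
∂L/∂z = 0

h = ReLU(-10) = 0
Since z < 0: ∂h/∂z = 0
∂L/∂z = ∂L/∂h · ∂h/∂z = 5 × 0 = 0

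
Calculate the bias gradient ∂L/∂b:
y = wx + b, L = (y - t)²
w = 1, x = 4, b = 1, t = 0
∂L/∂b = 10

y = wx + b = (1)(4) + 1 = 5
∂L/∂y = 2(y - t) = 2(5 - 0) = 10
∂y/∂b = 1
∂L/∂b = ∂L/∂y · ∂y/∂b = 10 × 1 = 10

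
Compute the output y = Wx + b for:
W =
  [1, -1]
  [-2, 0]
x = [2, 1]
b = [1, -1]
y = [2, -5]

Wx = [1×2 + -1×1, -2×2 + 0×1]
   = [1, -4]
y = Wx + b = [1 + 1, -4 + -1] = [2, -5]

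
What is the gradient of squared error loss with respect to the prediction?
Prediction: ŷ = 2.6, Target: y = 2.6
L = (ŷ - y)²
∂L/∂ŷ = 0.0

∂L/∂ŷ = 2(ŷ - y) = 2(2.6 - 2.6) = 2(0.0) = 0.0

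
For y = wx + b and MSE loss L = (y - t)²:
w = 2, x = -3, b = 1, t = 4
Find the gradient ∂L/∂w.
∂L/∂w = 54

y = wx + b = (2)(-3) + 1 = -5
∂L/∂y = 2(y - t) = 2(-5 - 4) = -18
∂y/∂w = x = -3
∂L/∂w = ∂L/∂y · ∂y/∂w = -18 × -3 = 54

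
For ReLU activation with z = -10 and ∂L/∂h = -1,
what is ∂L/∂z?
∂L/∂z = 0

h = ReLU(-10) = 0
Since z < 0: ∂h/∂z = 0
∂L/∂z = ∂L/∂h · ∂h/∂z = -1 × 0 = 0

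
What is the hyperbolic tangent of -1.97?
-0.9618

tanh(-1.97) = (e^(-1.97) - e^(1.97))/(e^(-1.97) + e^(1.97)) = -0.9618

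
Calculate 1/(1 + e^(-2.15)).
0.8957

sigmoid(2.15) = 1/(1 + e^(-2.15)) = 1/(1 + 0.1165) = 0.8957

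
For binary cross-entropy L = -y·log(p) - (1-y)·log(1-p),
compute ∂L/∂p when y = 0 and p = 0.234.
∂L/∂p = 1.305

∂L/∂p = -y/p + (1-y)/(1-p) = 0 + 1/0.766 = 1.305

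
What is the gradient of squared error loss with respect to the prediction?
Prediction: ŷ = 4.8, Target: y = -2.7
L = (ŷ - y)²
∂L/∂ŷ = 15.0

∂L/∂ŷ = 2(ŷ - y) = 2(4.8 - -2.7) = 2(7.5) = 15.0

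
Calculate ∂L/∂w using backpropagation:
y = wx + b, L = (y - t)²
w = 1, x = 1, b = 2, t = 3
∂L/∂w = 0

y = wx + b = (1)(1) + 2 = 3
∂L/∂y = 2(y - t) = 2(3 - 3) = 0
∂y/∂w = x = 1
∂L/∂w = ∂L/∂y · ∂y/∂w = 0 × 1 = 0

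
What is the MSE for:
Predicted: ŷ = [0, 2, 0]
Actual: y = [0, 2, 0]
MSE = 0

MSE = (1/3)((0-0)² + (2-2)² + (0-0)²) = (1/3)(0 + 0 + 0) = 0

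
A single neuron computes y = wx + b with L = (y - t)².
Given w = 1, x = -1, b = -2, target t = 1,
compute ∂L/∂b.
∂L/∂b = -8

y = wx + b = (1)(-1) + -2 = -3
∂L/∂y = 2(y - t) = 2(-3 - 1) = -8
∂y/∂b = 1
∂L/∂b = ∂L/∂y · ∂y/∂b = -8 × 1 = -8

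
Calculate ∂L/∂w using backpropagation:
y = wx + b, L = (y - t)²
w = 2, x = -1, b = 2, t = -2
∂L/∂w = -4

y = wx + b = (2)(-1) + 2 = 0
∂L/∂y = 2(y - t) = 2(0 - -2) = 4
∂y/∂w = x = -1
∂L/∂w = ∂L/∂y · ∂y/∂w = 4 × -1 = -4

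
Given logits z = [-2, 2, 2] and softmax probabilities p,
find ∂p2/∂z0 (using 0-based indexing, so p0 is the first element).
∂p2/∂z0 = -0.004496

p = softmax(z) = [0.009075, 0.4955, 0.4955]
p2 = 0.4955, p0 = 0.009075

∂p2/∂z0 = -p2 × p0 = -0.4955 × 0.009075 = -0.004496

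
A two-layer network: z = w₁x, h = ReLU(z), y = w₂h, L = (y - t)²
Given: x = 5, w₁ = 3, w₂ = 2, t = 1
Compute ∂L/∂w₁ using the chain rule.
∂L/∂w₁ = 580

Forward pass:
z = w₁x = 3×5 = 15
h = ReLU(15) = 15
y = w₂h = 2×15 = 30

Backward pass:
∂L/∂y = 2(y - t) = 2(30 - 1) = 58
∂y/∂h = w₂ = 2
∂h/∂z = 1 (ReLU derivative)
∂z/∂w₁ = x = 5

∂L/∂w₁ = 58 × 2 × 1 × 5 = 580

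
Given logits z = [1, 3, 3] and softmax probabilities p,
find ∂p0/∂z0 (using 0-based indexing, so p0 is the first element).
∂p0/∂z0 = 0.05936

p = softmax(z) = [0.06338, 0.4683, 0.4683]
p0 = 0.06338

∂p0/∂z0 = p0(1 - p0) = 0.06338 × (1 - 0.06338) = 0.05936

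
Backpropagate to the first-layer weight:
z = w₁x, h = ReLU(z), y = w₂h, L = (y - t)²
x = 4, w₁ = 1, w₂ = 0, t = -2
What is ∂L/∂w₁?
∂L/∂w₁ = 0

Forward pass:
z = w₁x = 1×4 = 4
h = ReLU(4) = 4
y = w₂h = 0×4 = 0

Backward pass:
∂L/∂y = 2(y - t) = 2(0 - -2) = 4
∂y/∂h = w₂ = 0
∂h/∂z = 1 (ReLU derivative)
∂z/∂w₁ = x = 4

∂L/∂w₁ = 4 × 0 × 1 × 4 = 0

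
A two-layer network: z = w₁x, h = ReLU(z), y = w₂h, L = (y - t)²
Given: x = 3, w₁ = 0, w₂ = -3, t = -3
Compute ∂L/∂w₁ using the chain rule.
∂L/∂w₁ = 0

Forward pass:
z = w₁x = 0×3 = 0
h = ReLU(0) = 0
y = w₂h = -3×0 = 0

Backward pass:
∂L/∂y = 2(y - t) = 2(0 - -3) = 6
∂y/∂h = w₂ = -3
∂h/∂z = 0 (ReLU derivative)
∂z/∂w₁ = x = 3

∂L/∂w₁ = 6 × -3 × 0 × 3 = 0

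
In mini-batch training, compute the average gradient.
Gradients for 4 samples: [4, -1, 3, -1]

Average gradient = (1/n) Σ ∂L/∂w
Average gradient = 1.25

Average = (1/4)(4 + -1 + 3 + -1) = 5/4 = 1.25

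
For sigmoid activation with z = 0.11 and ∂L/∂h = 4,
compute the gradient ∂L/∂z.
∂L/∂z = 0.997

σ(0.11) = 0.5275
σ'(0.11) = σ(0.11)(1 - σ(0.11)) = 0.5275 × 0.4725 = 0.2492
∂L/∂z = ∂L/∂h · σ'(z) = 4 × 0.2492 = 0.997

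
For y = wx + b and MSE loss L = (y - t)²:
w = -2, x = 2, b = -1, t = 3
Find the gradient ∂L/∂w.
∂L/∂w = -32

y = wx + b = (-2)(2) + -1 = -5
∂L/∂y = 2(y - t) = 2(-5 - 3) = -16
∂y/∂w = x = 2
∂L/∂w = ∂L/∂y · ∂y/∂w = -16 × 2 = -32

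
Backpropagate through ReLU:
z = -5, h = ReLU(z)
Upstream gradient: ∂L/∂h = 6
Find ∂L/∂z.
∂L/∂z = 0

h = ReLU(-5) = 0
Since z < 0: ∂h/∂z = 0
∂L/∂z = ∂L/∂h · ∂h/∂z = 6 × 0 = 0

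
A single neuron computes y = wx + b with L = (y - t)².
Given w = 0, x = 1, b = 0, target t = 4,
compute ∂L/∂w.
∂L/∂w = -8

y = wx + b = (0)(1) + 0 = 0
∂L/∂y = 2(y - t) = 2(0 - 4) = -8
∂y/∂w = x = 1
∂L/∂w = ∂L/∂y · ∂y/∂w = -8 × 1 = -8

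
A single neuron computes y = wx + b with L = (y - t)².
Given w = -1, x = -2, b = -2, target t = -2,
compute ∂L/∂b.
∂L/∂b = 4

y = wx + b = (-1)(-2) + -2 = 0
∂L/∂y = 2(y - t) = 2(0 - -2) = 4
∂y/∂b = 1
∂L/∂b = ∂L/∂y · ∂y/∂b = 4 × 1 = 4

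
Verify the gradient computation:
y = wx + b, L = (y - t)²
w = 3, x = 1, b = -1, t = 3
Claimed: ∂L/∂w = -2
Correct

y = (3)(1) + -1 = 2
∂L/∂y = 2(y - t) = 2(2 - 3) = -2
∂y/∂w = x = 1
∂L/∂w = -2 × 1 = -2

Claimed value: -2
Correct: The correct gradient is -2.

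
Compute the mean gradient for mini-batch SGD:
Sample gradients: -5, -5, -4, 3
Average gradient = -2.75

Average = (1/4)(-5 + -5 + -4 + 3) = -11/4 = -2.75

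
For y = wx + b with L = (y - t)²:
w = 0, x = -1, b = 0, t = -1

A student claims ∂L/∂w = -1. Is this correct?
Incorrect

y = (0)(-1) + 0 = 0
∂L/∂y = 2(y - t) = 2(0 - -1) = 2
∂y/∂w = x = -1
∂L/∂w = 2 × -1 = -2

Claimed value: -1
Incorrect: The correct gradient is -2.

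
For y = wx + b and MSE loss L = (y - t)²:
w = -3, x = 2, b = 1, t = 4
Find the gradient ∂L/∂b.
∂L/∂b = -18

y = wx + b = (-3)(2) + 1 = -5
∂L/∂y = 2(y - t) = 2(-5 - 4) = -18
∂y/∂b = 1
∂L/∂b = ∂L/∂y · ∂y/∂b = -18 × 1 = -18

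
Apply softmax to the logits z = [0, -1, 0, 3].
p = [0.0445, 0.0164, 0.0445, 0.8945]

exp(z) = [1, 0.3679, 1, 20.09]
Sum = 22.45
p = [0.0445, 0.0164, 0.0445, 0.8945]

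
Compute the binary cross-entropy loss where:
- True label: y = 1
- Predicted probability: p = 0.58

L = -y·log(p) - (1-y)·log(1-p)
L = 0.5447

L = -1·log(0.58) - 0·log(0.42) = -log(0.58) = 0.5447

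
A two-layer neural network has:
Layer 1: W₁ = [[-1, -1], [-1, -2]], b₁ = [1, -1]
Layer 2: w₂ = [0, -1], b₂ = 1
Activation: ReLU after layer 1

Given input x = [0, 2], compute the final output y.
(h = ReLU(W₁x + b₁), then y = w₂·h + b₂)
y = 1

Layer 1 pre-activation: z₁ = [-1, -5]
After ReLU: h = [0, 0]
Layer 2 output: y = 0×0 + -1×0 + 1 = 1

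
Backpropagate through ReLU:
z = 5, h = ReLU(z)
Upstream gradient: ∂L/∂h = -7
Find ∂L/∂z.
∂L/∂z = -7

h = ReLU(5) = 5
Since z > 0: ∂h/∂z = 1
∂L/∂z = ∂L/∂h · ∂h/∂z = -7 × 1 = -7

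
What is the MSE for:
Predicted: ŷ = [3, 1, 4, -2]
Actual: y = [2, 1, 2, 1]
MSE = 3.5

MSE = (1/4)((3-2)² + (1-1)² + (4-2)² + (-2-1)²) = (1/4)(1 + 0 + 4 + 9) = 3.5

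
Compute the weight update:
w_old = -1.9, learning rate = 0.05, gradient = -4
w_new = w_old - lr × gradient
w_new = -1.7

w_new = w - η·∂L/∂w = -1.9 - 0.05×(-4) = -1.9 - (-0.2) = -1.7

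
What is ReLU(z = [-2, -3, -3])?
h = [0, 0, 0]

ReLU applied element-wise: max(0,-2)=0, max(0,-3)=0, max(0,-3)=0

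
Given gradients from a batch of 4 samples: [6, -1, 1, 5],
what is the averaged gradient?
Average gradient = 2.75

Average = (1/4)(6 + -1 + 1 + 5) = 11/4 = 2.75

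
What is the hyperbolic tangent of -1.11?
-0.8041

tanh(-1.11) = (e^(-1.11) - e^(1.11))/(e^(-1.11) + e^(1.11)) = -0.8041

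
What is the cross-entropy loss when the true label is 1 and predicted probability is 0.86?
L = 0.1508

L = -1·log(0.86) - 0·log(0.14) = -log(0.86) = 0.1508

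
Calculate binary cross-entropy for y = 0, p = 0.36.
L = 0.4463

L = -0·log(0.36) - 1·log(0.64) = -log(0.64) = 0.4463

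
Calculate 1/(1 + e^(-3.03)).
0.9539

sigmoid(3.03) = 1/(1 + e^(-3.03)) = 1/(1 + 0.04832) = 0.9539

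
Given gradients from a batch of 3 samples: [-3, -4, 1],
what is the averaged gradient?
Average gradient = -2

Average = (1/3)(-3 + -4 + 1) = -6/3 = -2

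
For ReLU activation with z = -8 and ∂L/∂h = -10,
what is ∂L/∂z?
∂L/∂z = 0

h = ReLU(-8) = 0
Since z < 0: ∂h/∂z = 0
∂L/∂z = ∂L/∂h · ∂h/∂z = -10 × 0 = 0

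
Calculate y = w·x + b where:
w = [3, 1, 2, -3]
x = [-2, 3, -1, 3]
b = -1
y = -15

y = (3)(-2) + (1)(3) + (2)(-1) + (-3)(3) + -1 = -15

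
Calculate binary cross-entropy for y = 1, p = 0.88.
L = 0.1278

L = -1·log(0.88) - 0·log(0.12) = -log(0.88) = 0.1278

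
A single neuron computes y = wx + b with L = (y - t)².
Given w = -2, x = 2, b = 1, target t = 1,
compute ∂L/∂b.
∂L/∂b = -8

y = wx + b = (-2)(2) + 1 = -3
∂L/∂y = 2(y - t) = 2(-3 - 1) = -8
∂y/∂b = 1
∂L/∂b = ∂L/∂y · ∂y/∂b = -8 × 1 = -8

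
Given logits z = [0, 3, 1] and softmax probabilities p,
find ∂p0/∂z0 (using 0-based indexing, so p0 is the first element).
∂p0/∂z0 = 0.04025

p = softmax(z) = [0.04201, 0.8438, 0.1142]
p0 = 0.04201

∂p0/∂z0 = p0(1 - p0) = 0.04201 × (1 - 0.04201) = 0.04025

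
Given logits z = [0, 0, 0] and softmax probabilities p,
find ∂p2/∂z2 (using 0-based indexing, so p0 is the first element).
∂p2/∂z2 = 0.2222

p = softmax(z) = [0.3333, 0.3333, 0.3333]
p2 = 0.3333

∂p2/∂z2 = p2(1 - p2) = 0.3333 × (1 - 0.3333) = 0.2222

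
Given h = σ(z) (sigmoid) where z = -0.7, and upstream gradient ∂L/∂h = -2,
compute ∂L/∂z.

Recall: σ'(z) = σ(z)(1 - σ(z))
∂L/∂z = -0.4434

σ(-0.7) = 0.3318
σ'(-0.7) = σ(-0.7)(1 - σ(-0.7)) = 0.3318 × 0.6682 = 0.2217
∂L/∂z = ∂L/∂h · σ'(z) = -2 × 0.2217 = -0.4434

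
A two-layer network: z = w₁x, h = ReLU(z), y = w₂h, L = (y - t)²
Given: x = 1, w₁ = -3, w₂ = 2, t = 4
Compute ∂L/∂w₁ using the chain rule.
∂L/∂w₁ = 0

Forward pass:
z = w₁x = -3×1 = -3
h = ReLU(-3) = 0
y = w₂h = 2×0 = 0

Backward pass:
∂L/∂y = 2(y - t) = 2(0 - 4) = -8
∂y/∂h = w₂ = 2
∂h/∂z = 0 (ReLU derivative)
∂z/∂w₁ = x = 1

∂L/∂w₁ = -8 × 2 × 0 × 1 = 0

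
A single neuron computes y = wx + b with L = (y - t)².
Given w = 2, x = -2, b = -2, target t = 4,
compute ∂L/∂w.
∂L/∂w = 40

y = wx + b = (2)(-2) + -2 = -6
∂L/∂y = 2(y - t) = 2(-6 - 4) = -20
∂y/∂w = x = -2
∂L/∂w = ∂L/∂y · ∂y/∂w = -20 × -2 = 40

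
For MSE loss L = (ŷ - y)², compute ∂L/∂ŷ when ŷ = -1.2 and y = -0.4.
∂L/∂ŷ = -1.6

∂L/∂ŷ = 2(ŷ - y) = 2(-1.2 - -0.4) = 2(-0.8) = -1.6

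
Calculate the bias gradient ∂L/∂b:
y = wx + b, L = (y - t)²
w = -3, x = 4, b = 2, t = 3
∂L/∂b = -26

y = wx + b = (-3)(4) + 2 = -10
∂L/∂y = 2(y - t) = 2(-10 - 3) = -26
∂y/∂b = 1
∂L/∂b = ∂L/∂y · ∂y/∂b = -26 × 1 = -26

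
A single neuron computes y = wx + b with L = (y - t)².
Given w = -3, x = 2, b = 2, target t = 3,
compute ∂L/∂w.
∂L/∂w = -28

y = wx + b = (-3)(2) + 2 = -4
∂L/∂y = 2(y - t) = 2(-4 - 3) = -14
∂y/∂w = x = 2
∂L/∂w = ∂L/∂y · ∂y/∂w = -14 × 2 = -28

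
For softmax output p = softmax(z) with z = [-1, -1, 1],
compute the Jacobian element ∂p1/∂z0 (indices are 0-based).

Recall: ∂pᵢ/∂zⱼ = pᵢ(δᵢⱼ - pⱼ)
∂p1/∂z0 = -0.01134

p = softmax(z) = [0.1065, 0.1065, 0.787]
p1 = 0.1065, p0 = 0.1065

∂p1/∂z0 = -p1 × p0 = -0.1065 × 0.1065 = -0.01134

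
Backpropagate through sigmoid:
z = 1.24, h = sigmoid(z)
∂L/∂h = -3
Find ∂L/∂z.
∂L/∂z = -0.5222

σ(1.24) = 0.7756
σ'(1.24) = σ(1.24)(1 - σ(1.24)) = 0.7756 × 0.2244 = 0.1741
∂L/∂z = ∂L/∂h · σ'(z) = -3 × 0.1741 = -0.5222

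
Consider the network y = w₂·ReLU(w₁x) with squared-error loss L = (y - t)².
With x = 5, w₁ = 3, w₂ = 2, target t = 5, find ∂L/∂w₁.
∂L/∂w₁ = 500

Forward pass:
z = w₁x = 3×5 = 15
h = ReLU(15) = 15
y = w₂h = 2×15 = 30

Backward pass:
∂L/∂y = 2(y - t) = 2(30 - 5) = 50
∂y/∂h = w₂ = 2
∂h/∂z = 1 (ReLU derivative)
∂z/∂w₁ = x = 5

∂L/∂w₁ = 50 × 2 × 1 × 5 = 500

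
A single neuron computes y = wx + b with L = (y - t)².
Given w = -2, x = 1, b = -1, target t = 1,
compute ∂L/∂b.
∂L/∂b = -8

y = wx + b = (-2)(1) + -1 = -3
∂L/∂y = 2(y - t) = 2(-3 - 1) = -8
∂y/∂b = 1
∂L/∂b = ∂L/∂y · ∂y/∂b = -8 × 1 = -8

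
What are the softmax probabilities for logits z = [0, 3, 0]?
p = [0.0453, 0.9094, 0.0453]

exp(z) = [1, 20.09, 1]
Sum = 22.09
p = [0.0453, 0.9094, 0.0453]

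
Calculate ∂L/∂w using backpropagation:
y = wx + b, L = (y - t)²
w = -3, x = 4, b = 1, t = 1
∂L/∂w = -96

y = wx + b = (-3)(4) + 1 = -11
∂L/∂y = 2(y - t) = 2(-11 - 1) = -24
∂y/∂w = x = 4
∂L/∂w = ∂L/∂y · ∂y/∂w = -24 × 4 = -96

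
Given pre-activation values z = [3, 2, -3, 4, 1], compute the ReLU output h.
h = [3, 2, 0, 4, 1]

ReLU applied element-wise: max(0,3)=3, max(0,2)=2, max(0,-3)=0, max(0,4)=4, max(0,1)=1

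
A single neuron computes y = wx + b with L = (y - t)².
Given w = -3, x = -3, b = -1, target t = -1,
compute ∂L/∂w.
∂L/∂w = -54

y = wx + b = (-3)(-3) + -1 = 8
∂L/∂y = 2(y - t) = 2(8 - -1) = 18
∂y/∂w = x = -3
∂L/∂w = ∂L/∂y · ∂y/∂w = 18 × -3 = -54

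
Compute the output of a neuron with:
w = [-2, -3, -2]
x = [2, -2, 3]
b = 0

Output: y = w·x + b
y = -4

y = (-2)(2) + (-3)(-2) + (-2)(3) + 0 = -4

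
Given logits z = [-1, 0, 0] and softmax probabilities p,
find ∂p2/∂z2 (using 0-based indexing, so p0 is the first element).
∂p2/∂z2 = 0.244

p = softmax(z) = [0.1554, 0.4223, 0.4223]
p2 = 0.4223

∂p2/∂z2 = p2(1 - p2) = 0.4223 × (1 - 0.4223) = 0.244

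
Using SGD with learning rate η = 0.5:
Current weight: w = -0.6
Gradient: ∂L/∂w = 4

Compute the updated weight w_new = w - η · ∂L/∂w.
w_new = -2.6

w_new = w - η·∂L/∂w = -0.6 - 0.5×(4) = -0.6 - (2) = -2.6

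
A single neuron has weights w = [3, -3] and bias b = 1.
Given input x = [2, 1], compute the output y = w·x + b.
y = 4

y = (3)(2) + (-3)(1) + 1 = 4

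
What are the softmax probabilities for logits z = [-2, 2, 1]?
p = [0.0132, 0.7214, 0.2654]

exp(z) = [0.1353, 7.389, 2.718]
Sum = 10.24
p = [0.0132, 0.7214, 0.2654]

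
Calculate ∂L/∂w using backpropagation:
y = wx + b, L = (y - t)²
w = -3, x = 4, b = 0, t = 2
∂L/∂w = -112

y = wx + b = (-3)(4) + 0 = -12
∂L/∂y = 2(y - t) = 2(-12 - 2) = -28
∂y/∂w = x = 4
∂L/∂w = ∂L/∂y · ∂y/∂w = -28 × 4 = -112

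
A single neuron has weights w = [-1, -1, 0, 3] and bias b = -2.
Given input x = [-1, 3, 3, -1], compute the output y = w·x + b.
y = -7

y = (-1)(-1) + (-1)(3) + (0)(3) + (3)(-1) + -2 = -7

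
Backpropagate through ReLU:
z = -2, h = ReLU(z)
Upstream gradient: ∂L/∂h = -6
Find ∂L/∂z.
∂L/∂z = 0

h = ReLU(-2) = 0
Since z < 0: ∂h/∂z = 0
∂L/∂z = ∂L/∂h · ∂h/∂z = -6 × 0 = 0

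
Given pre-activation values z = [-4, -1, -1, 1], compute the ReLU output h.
h = [0, 0, 0, 1]

ReLU applied element-wise: max(0,-4)=0, max(0,-1)=0, max(0,-1)=0, max(0,1)=1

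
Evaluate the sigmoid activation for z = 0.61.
0.6479

sigmoid(0.61) = 1/(1 + e^(-0.61)) = 1/(1 + 0.5434) = 0.6479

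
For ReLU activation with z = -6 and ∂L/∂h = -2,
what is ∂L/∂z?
∂L/∂z = 0

h = ReLU(-6) = 0
Since z < 0: ∂h/∂z = 0
∂L/∂z = ∂L/∂h · ∂h/∂z = -2 × 0 = 0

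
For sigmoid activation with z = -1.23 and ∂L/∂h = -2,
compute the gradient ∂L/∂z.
∂L/∂z = -0.35

σ(-1.23) = 0.2262
σ'(-1.23) = σ(-1.23)(1 - σ(-1.23)) = 0.2262 × 0.7738 = 0.175
∂L/∂z = ∂L/∂h · σ'(z) = -2 × 0.175 = -0.35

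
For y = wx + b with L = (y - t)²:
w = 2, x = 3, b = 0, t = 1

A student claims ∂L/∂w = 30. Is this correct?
Correct

y = (2)(3) + 0 = 6
∂L/∂y = 2(y - t) = 2(6 - 1) = 10
∂y/∂w = x = 3
∂L/∂w = 10 × 3 = 30

Claimed value: 30
Correct: The correct gradient is 30.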